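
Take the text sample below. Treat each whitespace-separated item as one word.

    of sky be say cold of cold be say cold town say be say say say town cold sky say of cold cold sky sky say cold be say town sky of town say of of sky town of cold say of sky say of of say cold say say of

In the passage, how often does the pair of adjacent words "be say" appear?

Scanning the 50 overlapping bigram windows for "be say":
  position 3–4: be say
  position 8–9: be say
  position 13–14: be say
  position 28–29: be say

4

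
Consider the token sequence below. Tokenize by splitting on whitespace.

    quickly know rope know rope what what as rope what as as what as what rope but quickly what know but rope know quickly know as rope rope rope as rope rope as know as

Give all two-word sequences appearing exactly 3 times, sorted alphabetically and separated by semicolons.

as rope; rope rope; what as

Bigram counts meeting the condition (exactly 3 times):
  as rope: 3
  rope rope: 3
  what as: 3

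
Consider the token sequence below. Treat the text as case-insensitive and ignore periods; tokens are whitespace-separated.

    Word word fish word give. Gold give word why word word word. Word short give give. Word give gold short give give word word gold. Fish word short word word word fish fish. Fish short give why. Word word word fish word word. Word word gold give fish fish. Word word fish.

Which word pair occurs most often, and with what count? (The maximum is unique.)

Bigram frequencies (highest first):
  word word: 13
  word fish: 4
  fish word: 4
  give word: 3
  short give: 3
  fish fish: 3
  … (14 more, each ≤ 2)

"word word", 13 times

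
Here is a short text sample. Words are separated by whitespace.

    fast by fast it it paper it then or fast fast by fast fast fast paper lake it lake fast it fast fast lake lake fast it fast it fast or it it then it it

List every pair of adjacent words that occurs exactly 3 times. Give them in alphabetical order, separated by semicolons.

it fast; it it

Bigram counts meeting the condition (exactly 3 times):
  it fast: 3
  it it: 3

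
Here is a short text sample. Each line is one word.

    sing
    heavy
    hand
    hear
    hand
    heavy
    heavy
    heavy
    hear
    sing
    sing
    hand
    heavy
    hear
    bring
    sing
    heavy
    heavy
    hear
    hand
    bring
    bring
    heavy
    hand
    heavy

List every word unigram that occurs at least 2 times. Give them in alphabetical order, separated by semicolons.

Unigram counts meeting the condition (at least 2 times):
  bring: 3
  hand: 5
  hear: 4
  heavy: 9
  sing: 4

bring; hand; hear; heavy; sing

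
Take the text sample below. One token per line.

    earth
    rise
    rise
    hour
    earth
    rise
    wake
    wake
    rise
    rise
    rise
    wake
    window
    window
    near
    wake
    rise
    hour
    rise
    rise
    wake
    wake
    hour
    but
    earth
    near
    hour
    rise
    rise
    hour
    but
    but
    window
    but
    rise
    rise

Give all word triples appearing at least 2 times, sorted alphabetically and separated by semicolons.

Trigram counts meeting the condition (at least 2 times):
  hour rise rise: 2
  rise rise hour: 2
  rise rise wake: 2
  rise wake wake: 2

hour rise rise; rise rise hour; rise rise wake; rise wake wake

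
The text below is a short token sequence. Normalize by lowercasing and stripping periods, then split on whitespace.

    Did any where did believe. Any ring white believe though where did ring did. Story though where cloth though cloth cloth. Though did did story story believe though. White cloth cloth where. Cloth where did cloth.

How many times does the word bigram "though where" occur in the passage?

2

Scanning the 35 overlapping bigram windows for "though where":
  position 10–11: though where
  position 16–17: though where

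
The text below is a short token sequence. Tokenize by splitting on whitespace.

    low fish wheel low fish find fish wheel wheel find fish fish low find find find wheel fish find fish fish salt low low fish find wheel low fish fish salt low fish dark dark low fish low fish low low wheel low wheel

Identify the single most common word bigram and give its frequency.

Bigram frequencies (highest first):
  low fish: 7
  wheel low: 3
  fish find: 3
  find fish: 3
  fish fish: 3
  fish low: 3
  … (14 more, each ≤ 2)

"low fish", 7 times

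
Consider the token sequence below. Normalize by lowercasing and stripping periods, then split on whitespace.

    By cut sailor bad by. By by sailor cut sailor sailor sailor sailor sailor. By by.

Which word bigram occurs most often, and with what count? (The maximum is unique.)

Bigram frequencies (highest first):
  sailor sailor: 4
  by by: 3
  cut sailor: 2
  by cut: 1
  sailor bad: 1
  bad by: 1
  … (3 more, each ≤ 1)

"sailor sailor", 4 times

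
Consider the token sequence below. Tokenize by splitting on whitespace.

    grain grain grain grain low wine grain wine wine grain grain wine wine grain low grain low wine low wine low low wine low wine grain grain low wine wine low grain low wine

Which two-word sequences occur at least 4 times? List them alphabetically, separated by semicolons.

grain grain; grain low; low wine; wine grain; wine low

Bigram counts meeting the condition (at least 4 times):
  grain grain: 5
  grain low: 5
  low wine: 7
  wine grain: 4
  wine low: 4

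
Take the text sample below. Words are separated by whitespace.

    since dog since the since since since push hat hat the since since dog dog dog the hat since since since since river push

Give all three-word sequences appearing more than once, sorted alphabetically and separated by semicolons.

Trigram counts meeting the condition (more than once):
  since since since: 3
  the since since: 2

since since since; the since since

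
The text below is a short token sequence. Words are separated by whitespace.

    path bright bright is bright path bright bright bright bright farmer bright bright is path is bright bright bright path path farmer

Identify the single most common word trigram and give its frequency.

"bright bright bright", 3 times

Trigram frequencies (highest first):
  bright bright bright: 3
  path bright bright: 2
  bright bright is: 2
  bright is bright: 1
  is bright path: 1
  bright path bright: 1
  … (10 more, each ≤ 1)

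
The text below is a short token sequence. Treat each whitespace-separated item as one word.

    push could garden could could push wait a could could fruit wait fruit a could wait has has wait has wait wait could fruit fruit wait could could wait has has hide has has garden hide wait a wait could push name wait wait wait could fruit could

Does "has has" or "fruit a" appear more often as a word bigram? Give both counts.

"has has": 3 occurrences
"fruit a": 1 occurrence

"has has" (3 vs 1)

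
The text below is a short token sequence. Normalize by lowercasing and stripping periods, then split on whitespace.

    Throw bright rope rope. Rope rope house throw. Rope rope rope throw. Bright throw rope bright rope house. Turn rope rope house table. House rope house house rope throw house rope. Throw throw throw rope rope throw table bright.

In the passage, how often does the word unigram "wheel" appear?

Scanning the 39 tokens for "wheel":
  (none found)

0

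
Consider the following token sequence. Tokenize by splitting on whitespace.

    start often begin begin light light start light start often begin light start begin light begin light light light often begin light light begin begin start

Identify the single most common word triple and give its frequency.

"begin light light", 3 times

Trigram frequencies (highest first):
  begin light light: 3
  start often begin: 2
  often begin light: 2
  often begin begin: 1
  begin begin light: 1
  light light start: 1
  … (14 more, each ≤ 1)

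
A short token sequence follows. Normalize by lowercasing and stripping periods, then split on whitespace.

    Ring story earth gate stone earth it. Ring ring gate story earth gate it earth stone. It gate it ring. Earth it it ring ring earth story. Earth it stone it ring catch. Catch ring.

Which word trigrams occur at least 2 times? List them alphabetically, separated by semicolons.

Trigram counts meeting the condition (at least 2 times):
  it ring ring: 2
  story earth gate: 2

it ring ring; story earth gate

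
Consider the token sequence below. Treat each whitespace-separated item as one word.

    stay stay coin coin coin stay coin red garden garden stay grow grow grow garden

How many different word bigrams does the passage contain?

11

15 tokens → 14 bigram windows in total.
Repeated bigrams (each contributes count−1 duplicates):
  coin coin: 2
  grow grow: 2
  stay coin: 2
3 duplicate windows → 14 − 3 = 11 distinct.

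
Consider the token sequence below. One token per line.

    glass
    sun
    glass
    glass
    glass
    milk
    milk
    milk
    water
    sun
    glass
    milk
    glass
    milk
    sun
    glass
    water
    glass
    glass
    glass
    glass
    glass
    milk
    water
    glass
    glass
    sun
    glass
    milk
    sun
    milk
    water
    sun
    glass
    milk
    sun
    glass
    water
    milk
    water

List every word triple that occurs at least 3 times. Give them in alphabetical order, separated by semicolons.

Trigram counts meeting the condition (at least 3 times):
  glass glass glass: 4
  glass milk sun: 3
  sun glass milk: 3

glass glass glass; glass milk sun; sun glass milk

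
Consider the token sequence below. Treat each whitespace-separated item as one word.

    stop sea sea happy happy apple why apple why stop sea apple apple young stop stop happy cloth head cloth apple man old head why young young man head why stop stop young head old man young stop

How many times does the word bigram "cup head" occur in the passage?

0

Scanning the 37 overlapping bigram windows for "cup head":
  (none found)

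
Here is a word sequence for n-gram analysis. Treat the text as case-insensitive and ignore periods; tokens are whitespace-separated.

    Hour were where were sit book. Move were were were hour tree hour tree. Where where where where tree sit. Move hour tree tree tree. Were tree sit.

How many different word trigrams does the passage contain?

28 tokens → 26 trigram windows in total.
Repeated trigrams (each contributes count−1 duplicates):
  where where where: 2
1 duplicate windows → 26 − 1 = 25 distinct.

25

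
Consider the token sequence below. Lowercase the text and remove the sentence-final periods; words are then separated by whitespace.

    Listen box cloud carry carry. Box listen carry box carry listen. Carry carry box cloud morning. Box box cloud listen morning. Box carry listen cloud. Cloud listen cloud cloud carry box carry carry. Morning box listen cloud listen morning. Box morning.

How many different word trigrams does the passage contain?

33

41 tokens → 39 trigram windows in total.
Repeated trigrams (each contributes count−1 duplicates):
  box carry listen: 2
  carry box carry: 2
  carry carry box: 2
  cloud listen morning: 2
  listen cloud cloud: 2
  listen morning box: 2
6 duplicate windows → 39 − 6 = 33 distinct.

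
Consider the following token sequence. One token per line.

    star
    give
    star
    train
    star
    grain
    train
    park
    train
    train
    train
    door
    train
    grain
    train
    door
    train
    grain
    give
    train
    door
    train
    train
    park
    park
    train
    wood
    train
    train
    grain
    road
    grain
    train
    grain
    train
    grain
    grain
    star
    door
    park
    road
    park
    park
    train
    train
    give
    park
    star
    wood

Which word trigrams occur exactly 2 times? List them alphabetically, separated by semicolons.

door train grain; grain train grain; park park train; park train train; train grain train

Trigram counts meeting the condition (exactly 2 times):
  door train grain: 2
  grain train grain: 2
  park park train: 2
  park train train: 2
  train grain train: 2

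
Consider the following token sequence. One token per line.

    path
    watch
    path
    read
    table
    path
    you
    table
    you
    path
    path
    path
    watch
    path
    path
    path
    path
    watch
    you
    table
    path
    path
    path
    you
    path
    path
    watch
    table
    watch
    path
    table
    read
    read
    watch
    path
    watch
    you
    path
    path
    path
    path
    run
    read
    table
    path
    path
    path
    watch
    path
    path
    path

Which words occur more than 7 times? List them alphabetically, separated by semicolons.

path; watch

Unigram counts meeting the condition (more than 7 times):
  path: 27
  watch: 8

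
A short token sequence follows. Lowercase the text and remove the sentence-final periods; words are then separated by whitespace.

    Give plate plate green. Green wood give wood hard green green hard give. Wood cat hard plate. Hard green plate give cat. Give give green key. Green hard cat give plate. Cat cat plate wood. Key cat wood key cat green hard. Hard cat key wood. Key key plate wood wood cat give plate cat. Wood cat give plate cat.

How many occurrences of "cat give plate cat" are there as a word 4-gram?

3

Scanning the 57 overlapping 4-gram windows for "cat give plate cat":
  position 29–32: cat give plate cat
  position 52–55: cat give plate cat
  position 57–60: cat give plate cat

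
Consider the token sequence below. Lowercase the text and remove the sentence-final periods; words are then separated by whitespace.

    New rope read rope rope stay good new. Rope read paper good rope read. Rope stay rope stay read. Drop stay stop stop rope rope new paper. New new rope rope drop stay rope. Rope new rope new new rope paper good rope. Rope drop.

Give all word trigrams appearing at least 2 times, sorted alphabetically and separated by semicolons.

Trigram counts meeting the condition (at least 2 times):
  new new rope: 2
  new rope read: 2
  paper good rope: 2
  rope read rope: 2
  rope rope drop: 2
  rope rope new: 2

new new rope; new rope read; paper good rope; rope read rope; rope rope drop; rope rope new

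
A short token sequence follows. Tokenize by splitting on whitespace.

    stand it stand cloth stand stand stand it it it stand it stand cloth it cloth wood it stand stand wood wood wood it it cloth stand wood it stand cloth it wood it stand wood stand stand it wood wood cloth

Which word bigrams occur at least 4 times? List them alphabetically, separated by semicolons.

Bigram counts meeting the condition (at least 4 times):
  it stand: 6
  stand it: 4
  stand stand: 4
  wood it: 4

it stand; stand it; stand stand; wood it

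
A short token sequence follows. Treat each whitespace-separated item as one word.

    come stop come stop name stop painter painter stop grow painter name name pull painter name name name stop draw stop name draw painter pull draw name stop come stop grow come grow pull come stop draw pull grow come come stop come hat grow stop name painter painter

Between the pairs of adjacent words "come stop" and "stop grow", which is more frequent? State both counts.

"come stop" (5 vs 2)

"come stop": 5 occurrences
"stop grow": 2 occurrences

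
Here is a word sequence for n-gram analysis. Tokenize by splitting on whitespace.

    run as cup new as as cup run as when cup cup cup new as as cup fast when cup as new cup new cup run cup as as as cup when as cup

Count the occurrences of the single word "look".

Scanning the 34 tokens for "look":
  (none found)

0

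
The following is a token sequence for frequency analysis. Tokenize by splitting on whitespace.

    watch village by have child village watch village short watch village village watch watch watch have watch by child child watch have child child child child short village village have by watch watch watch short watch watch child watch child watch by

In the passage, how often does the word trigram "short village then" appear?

Scanning the 40 overlapping trigram windows for "short village then":
  (none found)

0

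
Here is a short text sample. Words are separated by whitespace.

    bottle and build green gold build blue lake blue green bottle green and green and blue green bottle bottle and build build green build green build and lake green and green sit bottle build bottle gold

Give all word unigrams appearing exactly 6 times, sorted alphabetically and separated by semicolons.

Unigram counts meeting the condition (exactly 6 times):
  and: 6
  bottle: 6

and; bottle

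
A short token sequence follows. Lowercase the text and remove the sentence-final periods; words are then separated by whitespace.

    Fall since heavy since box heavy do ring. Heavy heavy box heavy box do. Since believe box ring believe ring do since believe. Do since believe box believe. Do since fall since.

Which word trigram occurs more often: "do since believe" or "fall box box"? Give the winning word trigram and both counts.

"do since believe" (3 vs 0)

"do since believe": 3 occurrences
"fall box box": 0 occurrences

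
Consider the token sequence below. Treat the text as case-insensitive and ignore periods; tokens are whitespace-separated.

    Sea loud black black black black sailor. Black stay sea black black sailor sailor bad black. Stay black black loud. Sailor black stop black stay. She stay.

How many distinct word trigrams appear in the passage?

23

27 tokens → 25 trigram windows in total.
Repeated trigrams (each contributes count−1 duplicates):
  black black black: 2
  black black sailor: 2
2 duplicate windows → 25 − 2 = 23 distinct.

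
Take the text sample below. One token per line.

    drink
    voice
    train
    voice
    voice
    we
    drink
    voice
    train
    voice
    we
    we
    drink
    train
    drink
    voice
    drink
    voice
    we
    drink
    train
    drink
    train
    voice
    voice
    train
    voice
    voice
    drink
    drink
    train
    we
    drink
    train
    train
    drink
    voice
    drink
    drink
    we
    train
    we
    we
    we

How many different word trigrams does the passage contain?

44 tokens → 42 trigram windows in total.
Repeated trigrams (each contributes count−1 duplicates):
  train voice voice: 3
  voice train voice: 3
  we drink train: 3
  drink train drink: 2
  drink voice drink: 2
  drink voice train: 2
  train drink voice: 2
  voice drink drink: 2
  … (1 more repeated)
12 duplicate windows → 42 − 12 = 30 distinct.

30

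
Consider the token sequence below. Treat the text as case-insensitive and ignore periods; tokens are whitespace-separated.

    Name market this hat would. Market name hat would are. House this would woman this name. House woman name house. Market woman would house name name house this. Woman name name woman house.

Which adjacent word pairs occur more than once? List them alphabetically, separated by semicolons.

hat would; house this; name house; name name; woman name

Bigram counts meeting the condition (more than once):
  hat would: 2
  house this: 2
  name house: 3
  name name: 2
  woman name: 2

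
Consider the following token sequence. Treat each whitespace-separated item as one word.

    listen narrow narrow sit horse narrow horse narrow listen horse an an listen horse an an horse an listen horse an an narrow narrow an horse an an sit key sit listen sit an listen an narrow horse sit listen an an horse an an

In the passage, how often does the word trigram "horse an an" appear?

5

Scanning the 43 overlapping trigram windows for "horse an an":
  position 10–12: horse an an
  position 14–16: horse an an
  position 20–22: horse an an
  position 26–28: horse an an
  position 43–45: horse an an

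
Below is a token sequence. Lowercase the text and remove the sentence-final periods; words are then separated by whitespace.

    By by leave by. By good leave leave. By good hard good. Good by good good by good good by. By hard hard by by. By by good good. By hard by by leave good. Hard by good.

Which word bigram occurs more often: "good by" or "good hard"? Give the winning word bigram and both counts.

"good by" (4 vs 2)

"good by": 4 occurrences
"good hard": 2 occurrences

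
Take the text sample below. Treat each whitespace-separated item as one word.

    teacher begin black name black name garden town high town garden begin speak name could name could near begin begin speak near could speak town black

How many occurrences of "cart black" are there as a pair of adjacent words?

0

Scanning the 25 overlapping bigram windows for "cart black":
  (none found)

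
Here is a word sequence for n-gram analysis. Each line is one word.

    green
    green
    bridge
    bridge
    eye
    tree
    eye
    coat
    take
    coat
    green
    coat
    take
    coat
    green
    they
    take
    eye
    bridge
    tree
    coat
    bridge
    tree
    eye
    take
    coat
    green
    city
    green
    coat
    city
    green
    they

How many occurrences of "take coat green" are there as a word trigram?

Scanning the 31 overlapping trigram windows for "take coat green":
  position 9–11: take coat green
  position 13–15: take coat green
  position 25–27: take coat green

3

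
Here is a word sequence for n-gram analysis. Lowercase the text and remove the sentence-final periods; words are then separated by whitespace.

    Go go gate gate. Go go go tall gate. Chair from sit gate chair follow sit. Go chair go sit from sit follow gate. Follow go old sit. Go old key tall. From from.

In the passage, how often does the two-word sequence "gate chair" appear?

Scanning the 33 overlapping bigram windows for "gate chair":
  position 9–10: gate chair
  position 13–14: gate chair

2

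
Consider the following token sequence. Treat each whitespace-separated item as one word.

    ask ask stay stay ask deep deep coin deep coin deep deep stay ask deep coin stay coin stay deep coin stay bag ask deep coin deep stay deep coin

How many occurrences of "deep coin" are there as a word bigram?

6

Scanning the 29 overlapping bigram windows for "deep coin":
  position 7–8: deep coin
  position 9–10: deep coin
  position 15–16: deep coin
  position 20–21: deep coin
  position 25–26: deep coin
  position 29–30: deep coin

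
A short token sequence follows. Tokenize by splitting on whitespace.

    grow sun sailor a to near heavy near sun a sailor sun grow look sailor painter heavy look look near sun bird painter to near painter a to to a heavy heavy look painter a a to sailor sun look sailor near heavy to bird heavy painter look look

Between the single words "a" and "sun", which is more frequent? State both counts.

"a": 6 occurrences
"sun": 5 occurrences

"a" (6 vs 5)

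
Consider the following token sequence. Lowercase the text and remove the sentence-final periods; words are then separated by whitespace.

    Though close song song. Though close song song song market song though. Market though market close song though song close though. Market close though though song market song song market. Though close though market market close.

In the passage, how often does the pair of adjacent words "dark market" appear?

0

Scanning the 35 overlapping bigram windows for "dark market":
  (none found)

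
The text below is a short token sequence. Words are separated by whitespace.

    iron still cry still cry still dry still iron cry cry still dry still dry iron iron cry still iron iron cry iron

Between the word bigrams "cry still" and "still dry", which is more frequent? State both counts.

"cry still" (4 vs 3)

"cry still": 4 occurrences
"still dry": 3 occurrences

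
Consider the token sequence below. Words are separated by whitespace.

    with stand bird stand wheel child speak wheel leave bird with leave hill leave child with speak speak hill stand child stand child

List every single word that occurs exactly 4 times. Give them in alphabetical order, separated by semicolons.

child; stand

Unigram counts meeting the condition (exactly 4 times):
  child: 4
  stand: 4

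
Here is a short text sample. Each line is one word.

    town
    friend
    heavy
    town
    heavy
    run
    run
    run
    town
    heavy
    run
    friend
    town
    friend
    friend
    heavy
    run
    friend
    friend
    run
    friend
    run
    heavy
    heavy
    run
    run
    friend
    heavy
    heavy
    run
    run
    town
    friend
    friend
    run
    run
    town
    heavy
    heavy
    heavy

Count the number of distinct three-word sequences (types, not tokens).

40 tokens → 38 trigram windows in total.
Repeated trigrams (each contributes count−1 duplicates):
  heavy run run: 3
  run run town: 3
  friend friend run: 2
  heavy heavy run: 2
  heavy run friend: 2
  run town heavy: 2
  town friend friend: 2
  town heavy run: 2
10 duplicate windows → 38 − 10 = 28 distinct.

28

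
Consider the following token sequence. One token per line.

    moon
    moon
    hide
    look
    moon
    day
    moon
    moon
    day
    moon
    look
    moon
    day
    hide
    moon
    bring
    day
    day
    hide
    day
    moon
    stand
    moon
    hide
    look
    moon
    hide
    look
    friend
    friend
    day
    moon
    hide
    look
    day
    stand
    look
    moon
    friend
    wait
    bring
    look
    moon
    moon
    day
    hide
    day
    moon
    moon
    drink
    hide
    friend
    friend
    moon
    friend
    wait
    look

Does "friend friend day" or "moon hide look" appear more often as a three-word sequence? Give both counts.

"moon hide look" (4 vs 1)

"friend friend day": 1 occurrence
"moon hide look": 4 occurrences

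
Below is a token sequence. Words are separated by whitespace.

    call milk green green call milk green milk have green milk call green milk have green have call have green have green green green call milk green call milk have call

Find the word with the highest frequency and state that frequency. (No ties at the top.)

"green", 11 times

Unigram frequencies (highest first):
  green: 11
  call: 7
  milk: 7
  have: 6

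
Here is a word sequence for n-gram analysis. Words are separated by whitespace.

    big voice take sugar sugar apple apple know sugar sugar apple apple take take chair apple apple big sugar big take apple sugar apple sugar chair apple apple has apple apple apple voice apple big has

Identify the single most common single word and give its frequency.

Unigram frequencies (highest first):
  apple: 14
  sugar: 7
  big: 4
  take: 4
  voice: 2
  chair: 2
  … (2 more, each ≤ 2)

"apple", 14 times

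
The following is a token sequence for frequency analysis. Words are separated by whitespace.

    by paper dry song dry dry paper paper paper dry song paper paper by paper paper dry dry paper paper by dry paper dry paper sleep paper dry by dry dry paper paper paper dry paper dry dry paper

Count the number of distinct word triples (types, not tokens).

24

39 tokens → 37 trigram windows in total.
Repeated trigrams (each contributes count−1 duplicates):
  dry dry paper: 4
  dry paper paper: 3
  paper paper dry: 3
  dry paper dry: 2
  paper dry dry: 2
  paper dry paper: 2
  paper dry song: 2
  paper paper by: 2
  … (1 more repeated)
13 duplicate windows → 37 − 13 = 24 distinct.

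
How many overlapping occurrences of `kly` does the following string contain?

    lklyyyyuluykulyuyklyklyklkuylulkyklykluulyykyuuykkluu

4

Sliding a length-3 window over the 53 characters (51 positions):
  position 2–4: kly
  position 18–20: kly
  position 21–23: kly
  position 34–36: kly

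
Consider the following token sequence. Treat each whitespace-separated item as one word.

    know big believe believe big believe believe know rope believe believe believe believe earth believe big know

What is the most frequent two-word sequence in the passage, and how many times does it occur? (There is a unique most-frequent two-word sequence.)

"believe believe", 5 times

Bigram frequencies (highest first):
  believe believe: 5
  big believe: 2
  believe big: 2
  know big: 1
  believe know: 1
  know rope: 1
  … (4 more, each ≤ 1)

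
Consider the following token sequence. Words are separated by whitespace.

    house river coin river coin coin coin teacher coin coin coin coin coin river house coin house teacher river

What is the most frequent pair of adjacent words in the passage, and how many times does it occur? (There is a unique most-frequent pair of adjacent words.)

Bigram frequencies (highest first):
  coin coin: 6
  river coin: 2
  coin river: 2
  house river: 1
  coin teacher: 1
  teacher coin: 1
  … (5 more, each ≤ 1)

"coin coin", 6 times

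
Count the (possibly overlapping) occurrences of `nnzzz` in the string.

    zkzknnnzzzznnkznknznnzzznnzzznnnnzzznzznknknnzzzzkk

5

Sliding a length-5 window over the 51 characters (47 positions):
  position 6–10: nnzzz
  position 20–24: nnzzz
  position 25–29: nnzzz
  position 32–36: nnzzz
  position 44–48: nnzzz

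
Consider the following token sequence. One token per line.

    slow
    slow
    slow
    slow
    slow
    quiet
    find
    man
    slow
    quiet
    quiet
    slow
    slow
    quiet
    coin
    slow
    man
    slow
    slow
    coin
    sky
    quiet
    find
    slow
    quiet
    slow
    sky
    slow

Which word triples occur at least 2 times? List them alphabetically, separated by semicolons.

Trigram counts meeting the condition (at least 2 times):
  slow slow quiet: 2
  slow slow slow: 3

slow slow quiet; slow slow slow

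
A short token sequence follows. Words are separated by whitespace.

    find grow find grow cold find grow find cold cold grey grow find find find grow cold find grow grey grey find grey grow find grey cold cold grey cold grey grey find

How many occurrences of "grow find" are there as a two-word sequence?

4

Scanning the 32 overlapping bigram windows for "grow find":
  position 2–3: grow find
  position 7–8: grow find
  position 12–13: grow find
  position 24–25: grow find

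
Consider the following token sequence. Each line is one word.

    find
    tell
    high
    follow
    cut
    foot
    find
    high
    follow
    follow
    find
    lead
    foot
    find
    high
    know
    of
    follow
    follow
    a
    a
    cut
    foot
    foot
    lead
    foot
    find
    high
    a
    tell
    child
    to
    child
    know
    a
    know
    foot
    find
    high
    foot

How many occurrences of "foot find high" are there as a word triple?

Scanning the 38 overlapping trigram windows for "foot find high":
  position 6–8: foot find high
  position 13–15: foot find high
  position 26–28: foot find high
  position 37–39: foot find high

4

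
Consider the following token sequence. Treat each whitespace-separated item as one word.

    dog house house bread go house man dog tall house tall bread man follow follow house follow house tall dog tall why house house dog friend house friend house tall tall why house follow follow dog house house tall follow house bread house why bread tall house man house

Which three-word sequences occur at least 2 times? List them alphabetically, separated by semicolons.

dog house house; tall why house

Trigram counts meeting the condition (at least 2 times):
  dog house house: 2
  tall why house: 2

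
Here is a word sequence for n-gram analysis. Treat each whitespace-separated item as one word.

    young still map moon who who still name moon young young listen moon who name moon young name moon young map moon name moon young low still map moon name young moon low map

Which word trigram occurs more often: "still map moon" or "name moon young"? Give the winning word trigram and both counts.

"name moon young" (4 vs 2)

"still map moon": 2 occurrences
"name moon young": 4 occurrences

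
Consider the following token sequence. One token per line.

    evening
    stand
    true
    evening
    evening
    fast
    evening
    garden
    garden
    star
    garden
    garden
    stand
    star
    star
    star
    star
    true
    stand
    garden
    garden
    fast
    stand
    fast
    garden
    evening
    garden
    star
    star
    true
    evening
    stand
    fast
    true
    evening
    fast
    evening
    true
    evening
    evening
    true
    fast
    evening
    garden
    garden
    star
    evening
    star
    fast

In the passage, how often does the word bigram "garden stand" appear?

Scanning the 48 overlapping bigram windows for "garden stand":
  position 12–13: garden stand

1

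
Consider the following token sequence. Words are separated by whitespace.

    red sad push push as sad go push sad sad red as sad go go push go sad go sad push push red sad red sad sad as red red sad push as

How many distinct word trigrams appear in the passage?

33 tokens → 31 trigram windows in total.
Repeated trigrams (each contributes count−1 duplicates):
  as sad go: 2
  red sad push: 2
  sad push push: 2
3 duplicate windows → 31 − 3 = 28 distinct.

28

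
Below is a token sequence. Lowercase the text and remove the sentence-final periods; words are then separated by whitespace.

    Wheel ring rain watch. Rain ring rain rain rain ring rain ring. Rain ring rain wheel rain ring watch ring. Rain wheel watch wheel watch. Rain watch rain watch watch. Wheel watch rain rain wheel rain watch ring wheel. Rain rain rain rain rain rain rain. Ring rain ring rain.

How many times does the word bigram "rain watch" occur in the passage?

4

Scanning the 49 overlapping bigram windows for "rain watch":
  position 3–4: rain watch
  position 26–27: rain watch
  position 28–29: rain watch
  position 36–37: rain watch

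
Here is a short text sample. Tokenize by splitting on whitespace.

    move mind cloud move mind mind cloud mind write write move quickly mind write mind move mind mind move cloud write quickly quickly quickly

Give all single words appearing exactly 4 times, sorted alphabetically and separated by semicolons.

Unigram counts meeting the condition (exactly 4 times):
  quickly: 4
  write: 4

quickly; write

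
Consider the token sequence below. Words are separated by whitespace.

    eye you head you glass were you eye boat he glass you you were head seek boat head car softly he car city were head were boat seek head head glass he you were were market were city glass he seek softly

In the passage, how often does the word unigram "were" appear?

Scanning the 42 tokens for "were":
  position 6: were
  position 14: were
  position 24: were
  position 26: were
  position 34: were
  position 35: were
  position 37: were

7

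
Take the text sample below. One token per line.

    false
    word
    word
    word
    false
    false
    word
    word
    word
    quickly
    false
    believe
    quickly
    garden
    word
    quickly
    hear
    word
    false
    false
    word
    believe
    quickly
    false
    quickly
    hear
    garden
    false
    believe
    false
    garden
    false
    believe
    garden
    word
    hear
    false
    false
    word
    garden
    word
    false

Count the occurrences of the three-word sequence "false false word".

Scanning the 40 overlapping trigram windows for "false false word":
  position 5–7: false false word
  position 19–21: false false word
  position 37–39: false false word

3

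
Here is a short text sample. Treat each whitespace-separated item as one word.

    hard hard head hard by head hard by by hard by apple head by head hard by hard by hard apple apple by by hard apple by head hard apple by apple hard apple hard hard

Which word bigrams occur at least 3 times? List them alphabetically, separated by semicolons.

Bigram counts meeting the condition (at least 3 times):
  apple by: 3
  by hard: 4
  by head: 3
  hard apple: 4
  hard by: 5
  head hard: 4

apple by; by hard; by head; hard apple; hard by; head hard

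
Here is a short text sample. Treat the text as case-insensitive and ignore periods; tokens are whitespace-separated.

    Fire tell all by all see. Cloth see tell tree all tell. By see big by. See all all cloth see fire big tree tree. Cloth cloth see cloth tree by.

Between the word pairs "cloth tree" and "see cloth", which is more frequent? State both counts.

"cloth tree": 1 occurrence
"see cloth": 2 occurrences

"see cloth" (2 vs 1)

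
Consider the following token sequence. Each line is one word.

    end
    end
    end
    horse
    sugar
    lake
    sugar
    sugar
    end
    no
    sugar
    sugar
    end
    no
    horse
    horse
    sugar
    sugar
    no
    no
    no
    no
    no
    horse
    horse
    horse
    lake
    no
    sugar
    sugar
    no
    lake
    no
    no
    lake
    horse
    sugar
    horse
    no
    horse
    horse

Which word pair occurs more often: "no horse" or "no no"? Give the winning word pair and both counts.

"no horse": 3 occurrences
"no no": 5 occurrences

"no no" (5 vs 3)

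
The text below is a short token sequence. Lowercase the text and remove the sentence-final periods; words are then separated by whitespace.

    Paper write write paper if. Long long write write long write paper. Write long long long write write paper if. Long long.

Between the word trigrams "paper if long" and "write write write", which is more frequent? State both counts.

"paper if long" (2 vs 0)

"paper if long": 2 occurrences
"write write write": 0 occurrences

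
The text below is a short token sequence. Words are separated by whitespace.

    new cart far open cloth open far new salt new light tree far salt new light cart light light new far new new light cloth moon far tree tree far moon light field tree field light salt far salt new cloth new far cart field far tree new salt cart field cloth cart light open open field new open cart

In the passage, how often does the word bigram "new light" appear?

Scanning the 59 overlapping bigram windows for "new light":
  position 10–11: new light
  position 15–16: new light
  position 23–24: new light

3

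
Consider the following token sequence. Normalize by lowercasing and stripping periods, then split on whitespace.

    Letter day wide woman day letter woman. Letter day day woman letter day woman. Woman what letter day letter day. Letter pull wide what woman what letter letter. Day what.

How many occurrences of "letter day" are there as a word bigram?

Scanning the 29 overlapping bigram windows for "letter day":
  position 1–2: letter day
  position 8–9: letter day
  position 12–13: letter day
  position 17–18: letter day
  position 19–20: letter day
  position 28–29: letter day

6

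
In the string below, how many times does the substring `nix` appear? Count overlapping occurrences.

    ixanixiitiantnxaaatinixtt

2

Sliding a length-3 window over the 25 characters (23 positions):
  position 4–6: nix
  position 21–23: nix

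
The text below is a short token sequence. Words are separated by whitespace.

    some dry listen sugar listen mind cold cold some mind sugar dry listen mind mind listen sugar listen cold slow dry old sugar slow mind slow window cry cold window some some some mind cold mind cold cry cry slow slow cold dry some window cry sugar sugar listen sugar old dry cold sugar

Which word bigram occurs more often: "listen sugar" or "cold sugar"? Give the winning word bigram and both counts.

"listen sugar" (3 vs 1)

"listen sugar": 3 occurrences
"cold sugar": 1 occurrence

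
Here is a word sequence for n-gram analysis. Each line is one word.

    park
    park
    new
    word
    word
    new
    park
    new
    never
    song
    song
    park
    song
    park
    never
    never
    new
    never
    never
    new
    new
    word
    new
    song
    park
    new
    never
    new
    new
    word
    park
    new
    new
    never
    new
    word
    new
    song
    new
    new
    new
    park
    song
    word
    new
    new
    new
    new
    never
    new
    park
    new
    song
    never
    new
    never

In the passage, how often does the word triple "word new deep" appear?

Scanning the 54 overlapping trigram windows for "word new deep":
  (none found)

0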